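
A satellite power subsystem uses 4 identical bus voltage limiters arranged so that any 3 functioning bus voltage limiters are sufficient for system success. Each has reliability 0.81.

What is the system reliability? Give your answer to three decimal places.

0.834

R = Σ_{i=3}^{4} C(4,i) p^i (1−p)^{4−i} with p = 0.81
C(4,3)·0.81^3·0.19^1 = 0.40390
C(4,4)·0.81^4·0.19^0 = 0.43047
Sum = 0.834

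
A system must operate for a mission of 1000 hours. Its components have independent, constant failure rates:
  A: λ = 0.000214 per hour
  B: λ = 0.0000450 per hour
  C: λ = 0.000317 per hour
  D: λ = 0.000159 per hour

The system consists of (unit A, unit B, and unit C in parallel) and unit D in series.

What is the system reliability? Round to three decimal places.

R(A) = exp(−0.000214 × 1000) = 0.80735
R(B) = exp(−0.0000450 × 1000) = 0.95600
R(C) = exp(−0.000317 × 1000) = 0.72833
R(D) = exp(−0.000159 × 1000) = 0.85300
Parallel (A, B, and C): 1 − (1 − 0.80735)(1 − 0.95600)(1 − 0.72833) = 0.99770
Series ([0.99770] and D): 0.99770 × 0.85300 = 0.851

0.851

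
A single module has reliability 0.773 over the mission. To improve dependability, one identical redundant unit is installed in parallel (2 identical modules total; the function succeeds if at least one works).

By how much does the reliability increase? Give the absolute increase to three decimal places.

R_before = 0.773
R_after = 1 − (1 − 0.773)^2 = 0.948
ΔR = 0.948 − 0.773 = 0.175

0.175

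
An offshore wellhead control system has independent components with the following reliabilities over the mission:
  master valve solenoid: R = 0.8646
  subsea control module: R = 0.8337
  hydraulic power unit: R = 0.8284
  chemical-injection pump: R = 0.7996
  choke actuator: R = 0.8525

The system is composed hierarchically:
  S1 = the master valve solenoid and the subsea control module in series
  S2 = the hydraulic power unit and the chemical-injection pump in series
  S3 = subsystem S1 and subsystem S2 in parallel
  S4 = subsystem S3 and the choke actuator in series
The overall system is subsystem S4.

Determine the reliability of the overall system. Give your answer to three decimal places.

0.772

Series (master valve solenoid and subsea control module): 0.86460 × 0.83370 = 0.72082
Series (hydraulic power unit and chemical-injection pump): 0.82840 × 0.79960 = 0.66239
Parallel ([0.72082] and [0.66239]): 1 − (1 − 0.72082)(1 − 0.66239) = 0.90575
Series ([0.90575] and choke actuator): 0.90575 × 0.85250 = 0.772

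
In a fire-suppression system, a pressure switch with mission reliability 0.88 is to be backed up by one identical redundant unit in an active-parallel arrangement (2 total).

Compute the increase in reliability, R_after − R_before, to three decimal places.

0.106

R_before = 0.88
R_after = 1 − (1 − 0.88)^2 = 0.986
ΔR = 0.986 − 0.88 = 0.106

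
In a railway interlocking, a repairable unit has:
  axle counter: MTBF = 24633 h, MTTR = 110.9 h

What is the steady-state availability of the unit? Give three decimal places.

A(axle counter) = MTBF/(MTBF+MTTR) = 24633/(24633+110.9) = 0.996

0.996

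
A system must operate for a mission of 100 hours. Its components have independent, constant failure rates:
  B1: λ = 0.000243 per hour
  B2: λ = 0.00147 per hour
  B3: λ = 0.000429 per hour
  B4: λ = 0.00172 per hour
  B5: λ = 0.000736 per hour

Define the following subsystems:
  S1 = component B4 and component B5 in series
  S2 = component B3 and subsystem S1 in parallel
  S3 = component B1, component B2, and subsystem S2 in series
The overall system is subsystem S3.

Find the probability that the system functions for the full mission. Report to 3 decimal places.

R(B1) = exp(−0.000243 × 100) = 0.97599
R(B2) = exp(−0.00147 × 100) = 0.86329
R(B3) = exp(−0.000429 × 100) = 0.95801
R(B4) = exp(−0.00172 × 100) = 0.84198
R(B5) = exp(−0.000736 × 100) = 0.92904
Series (B4 and B5): 0.84198 × 0.92904 = 0.78223
Parallel (B3 and [0.78223]): 1 − (1 − 0.95801)(1 − 0.78223) = 0.99086
Series (B1, B2, and [0.99086]): 0.97599 × 0.86329 × 0.99086 = 0.835

0.835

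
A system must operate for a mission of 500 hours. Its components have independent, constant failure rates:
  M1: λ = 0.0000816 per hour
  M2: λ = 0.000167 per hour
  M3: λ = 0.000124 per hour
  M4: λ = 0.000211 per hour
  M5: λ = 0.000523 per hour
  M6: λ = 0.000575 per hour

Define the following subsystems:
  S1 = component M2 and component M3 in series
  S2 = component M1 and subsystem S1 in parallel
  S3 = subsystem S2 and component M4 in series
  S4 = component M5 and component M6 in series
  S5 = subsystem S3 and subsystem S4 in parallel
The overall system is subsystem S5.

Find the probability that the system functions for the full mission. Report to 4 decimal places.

0.9556

R(M1) = exp(−0.0000816 × 500) = 0.960021
R(M2) = exp(−0.000167 × 500) = 0.919891
R(M3) = exp(−0.000124 × 500) = 0.939883
R(M4) = exp(−0.000211 × 500) = 0.899874
R(M5) = exp(−0.000523 × 500) = 0.769896
R(M6) = exp(−0.000575 × 500) = 0.750137
Series (M2 and M3): 0.919891 × 0.939883 = 0.864590
Parallel (M1 and [0.864590]): 1 − (1 − 0.960021)(1 − 0.864590) = 0.994586
Series ([0.994586] and M4): 0.994586 × 0.899874 = 0.895002
Series (M5 and M6): 0.769896 × 0.750137 = 0.577527
Parallel ([0.895002] and [0.577527]): 1 − (1 − 0.895002)(1 − 0.577527) = 0.9556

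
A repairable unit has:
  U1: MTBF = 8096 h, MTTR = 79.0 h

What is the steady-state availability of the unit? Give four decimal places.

0.9903

A(U1) = MTBF/(MTBF+MTTR) = 8096/(8096+79.0) = 0.9903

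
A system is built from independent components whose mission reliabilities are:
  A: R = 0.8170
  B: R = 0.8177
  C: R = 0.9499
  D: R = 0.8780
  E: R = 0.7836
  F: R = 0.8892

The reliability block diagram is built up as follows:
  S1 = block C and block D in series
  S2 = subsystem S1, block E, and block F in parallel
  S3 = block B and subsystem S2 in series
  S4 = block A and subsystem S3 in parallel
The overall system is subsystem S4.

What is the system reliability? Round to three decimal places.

0.966

Series (C and D): 0.94990 × 0.87800 = 0.83401
Parallel ([0.83401], E, and F): 1 − (1 − 0.83401)(1 − 0.78360)(1 − 0.88920) = 0.99602
Series (B and [0.99602]): 0.81770 × 0.99602 = 0.81445
Parallel (A and [0.81445]): 1 − (1 − 0.81700)(1 − 0.81445) = 0.966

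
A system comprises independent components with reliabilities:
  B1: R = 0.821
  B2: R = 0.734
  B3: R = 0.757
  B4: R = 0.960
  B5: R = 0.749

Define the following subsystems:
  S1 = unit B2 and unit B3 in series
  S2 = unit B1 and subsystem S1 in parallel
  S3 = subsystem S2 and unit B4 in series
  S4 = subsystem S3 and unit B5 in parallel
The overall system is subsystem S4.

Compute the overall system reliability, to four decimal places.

0.9708

Series (B2 and B3): 0.734000 × 0.757000 = 0.555638
Parallel (B1 and [0.555638]): 1 − (1 − 0.821000)(1 − 0.555638) = 0.920459
Series ([0.920459] and B4): 0.920459 × 0.960000 = 0.883641
Parallel ([0.883641] and B5): 1 − (1 − 0.883641)(1 − 0.749000) = 0.9708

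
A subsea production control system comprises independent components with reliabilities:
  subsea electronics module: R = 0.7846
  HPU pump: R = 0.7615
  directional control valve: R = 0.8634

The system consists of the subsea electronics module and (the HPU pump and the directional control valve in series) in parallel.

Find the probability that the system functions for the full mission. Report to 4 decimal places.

Series (HPU pump and directional control valve): 0.761500 × 0.863400 = 0.657479
Parallel (subsea electronics module and [0.657479]): 1 − (1 − 0.784600)(1 − 0.657479) = 0.9262

0.9262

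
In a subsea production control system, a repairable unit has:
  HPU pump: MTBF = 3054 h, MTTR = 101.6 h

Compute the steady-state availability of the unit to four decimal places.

A(HPU pump) = MTBF/(MTBF+MTTR) = 3054/(3054+101.6) = 0.9678

0.9678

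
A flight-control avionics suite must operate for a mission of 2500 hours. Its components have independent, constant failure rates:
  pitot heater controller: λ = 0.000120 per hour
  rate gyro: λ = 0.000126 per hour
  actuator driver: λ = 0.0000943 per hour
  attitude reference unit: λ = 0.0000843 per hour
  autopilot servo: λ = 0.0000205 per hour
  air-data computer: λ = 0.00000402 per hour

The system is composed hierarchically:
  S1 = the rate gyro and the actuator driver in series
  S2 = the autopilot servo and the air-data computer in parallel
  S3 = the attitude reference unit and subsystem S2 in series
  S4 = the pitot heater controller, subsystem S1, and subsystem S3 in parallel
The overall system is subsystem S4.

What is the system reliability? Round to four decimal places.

R(pitot heater controller) = exp(−0.000120 × 2500) = 0.740818
R(rate gyro) = exp(−0.000126 × 2500) = 0.729789
R(actuator driver) = exp(−0.0000943 × 2500) = 0.789978
R(attitude reference unit) = exp(−0.0000843 × 2500) = 0.809977
R(autopilot servo) = exp(−0.0000205 × 2500) = 0.950041
R(air-data computer) = exp(−0.00000402 × 2500) = 0.990000
Series (rate gyro and actuator driver): 0.729789 × 0.789978 = 0.576517
Parallel (autopilot servo and air-data computer): 1 − (1 − 0.950041)(1 − 0.990000) = 0.999500
Series (attitude reference unit and [0.999500]): 0.809977 × 0.999500 = 0.809572
Parallel (pitot heater controller, [0.576517], and [0.809572]): 1 − (1 − 0.740818)(1 − 0.576517)(1 − 0.809572) = 0.9791

0.9791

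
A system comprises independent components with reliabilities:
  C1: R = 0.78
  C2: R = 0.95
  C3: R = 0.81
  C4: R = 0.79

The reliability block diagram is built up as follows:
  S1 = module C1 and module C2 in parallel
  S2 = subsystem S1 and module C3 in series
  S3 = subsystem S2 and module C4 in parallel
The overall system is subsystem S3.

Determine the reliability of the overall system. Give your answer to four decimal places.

Parallel (C1 and C2): 1 − (1 − 0.780000)(1 − 0.950000) = 0.989000
Series ([0.989000] and C3): 0.989000 × 0.810000 = 0.801090
Parallel ([0.801090] and C4): 1 − (1 − 0.801090)(1 − 0.790000) = 0.9582

0.9582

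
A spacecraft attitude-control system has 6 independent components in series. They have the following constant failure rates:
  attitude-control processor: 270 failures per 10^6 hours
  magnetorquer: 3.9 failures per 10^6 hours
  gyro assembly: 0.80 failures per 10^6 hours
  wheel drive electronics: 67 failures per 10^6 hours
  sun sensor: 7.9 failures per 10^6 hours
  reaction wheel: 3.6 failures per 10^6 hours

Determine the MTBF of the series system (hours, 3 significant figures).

Series of exponential components: λ_sys = Σ λ_i
λ_sys = 0.00027 + 0.0000039 + 0.00000080 + 0.000067 + 0.0000079 + 0.0000036 = 3.5320e-04 /h
MTBF = 1 / λ_sys = 2830 h

2830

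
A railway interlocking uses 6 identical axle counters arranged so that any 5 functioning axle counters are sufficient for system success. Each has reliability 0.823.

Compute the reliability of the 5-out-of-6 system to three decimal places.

0.712

R = Σ_{i=5}^{6} C(6,i) p^i (1−p)^{6−i} with p = 0.823
C(6,5)·0.823^5·0.177^1 = 0.40098
C(6,6)·0.823^6·0.177^0 = 0.31074
Sum = 0.712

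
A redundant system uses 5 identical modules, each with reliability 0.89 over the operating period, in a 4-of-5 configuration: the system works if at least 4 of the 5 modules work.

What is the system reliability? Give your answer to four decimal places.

0.9035

R = Σ_{i=4}^{5} C(5,i) p^i (1−p)^{5−i} with p = 0.89
C(5,4)·0.89^4·0.11^1 = 0.345082
C(5,5)·0.89^5·0.11^0 = 0.558406
Sum = 0.9035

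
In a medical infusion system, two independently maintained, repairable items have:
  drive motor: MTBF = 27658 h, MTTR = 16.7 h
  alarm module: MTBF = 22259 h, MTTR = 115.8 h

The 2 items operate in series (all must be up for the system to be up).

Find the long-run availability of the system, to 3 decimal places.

A(drive motor) = MTBF/(MTBF+MTTR) = 27658/(27658+16.7) = 0.999397
A(alarm module) = MTBF/(MTBF+MTTR) = 22259/(22259+115.8) = 0.994825
Series availability: 0.999397 × 0.994825 = 0.994

0.994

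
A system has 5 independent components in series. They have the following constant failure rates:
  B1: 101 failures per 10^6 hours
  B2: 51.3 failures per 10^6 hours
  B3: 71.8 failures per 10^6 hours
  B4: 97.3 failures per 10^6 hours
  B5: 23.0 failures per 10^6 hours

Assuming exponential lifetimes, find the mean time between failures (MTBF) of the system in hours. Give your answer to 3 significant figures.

Series of exponential components: λ_sys = Σ λ_i
λ_sys = 0.000101 + 0.0000513 + 0.0000718 + 0.0000973 + 0.0000230 = 3.4440e-04 /h
MTBF = 1 / λ_sys = 2900 h

2900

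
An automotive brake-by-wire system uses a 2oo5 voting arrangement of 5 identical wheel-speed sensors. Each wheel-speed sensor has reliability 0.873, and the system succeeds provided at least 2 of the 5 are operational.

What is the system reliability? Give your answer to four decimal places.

0.9988

R = Σ_{i=2}^{5} C(5,i) p^i (1−p)^{5−i} with p = 0.873
C(5,2)·0.873^2·0.127^3 = 0.015611
C(5,3)·0.873^3·0.127^2 = 0.107312
C(5,4)·0.873^4·0.127^1 = 0.368834
C(5,5)·0.873^5·0.127^0 = 0.507074
Sum = 0.9988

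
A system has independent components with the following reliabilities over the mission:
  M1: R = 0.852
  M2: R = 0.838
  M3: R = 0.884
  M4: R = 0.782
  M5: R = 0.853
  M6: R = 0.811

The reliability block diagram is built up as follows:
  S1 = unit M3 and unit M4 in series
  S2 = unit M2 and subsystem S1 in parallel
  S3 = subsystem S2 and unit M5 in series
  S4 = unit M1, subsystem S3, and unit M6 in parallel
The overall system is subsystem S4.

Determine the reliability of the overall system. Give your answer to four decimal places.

0.9947

Series (M3 and M4): 0.884000 × 0.782000 = 0.691288
Parallel (M2 and [0.691288]): 1 − (1 − 0.838000)(1 − 0.691288) = 0.949989
Series ([0.949989] and M5): 0.949989 × 0.853000 = 0.810341
Parallel (M1, [0.810341], and M6): 1 − (1 − 0.852000)(1 − 0.810341)(1 − 0.811000) = 0.9947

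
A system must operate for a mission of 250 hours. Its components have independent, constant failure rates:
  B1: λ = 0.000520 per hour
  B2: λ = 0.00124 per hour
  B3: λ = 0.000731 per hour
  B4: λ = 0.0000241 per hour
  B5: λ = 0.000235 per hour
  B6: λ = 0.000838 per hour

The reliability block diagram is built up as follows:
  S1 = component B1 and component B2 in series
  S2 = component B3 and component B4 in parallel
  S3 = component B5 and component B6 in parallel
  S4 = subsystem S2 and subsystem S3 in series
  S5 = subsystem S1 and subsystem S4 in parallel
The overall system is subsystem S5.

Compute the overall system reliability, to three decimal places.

0.996

R(B1) = exp(−0.000520 × 250) = 0.87810
R(B2) = exp(−0.00124 × 250) = 0.73345
R(B3) = exp(−0.000731 × 250) = 0.83298
R(B4) = exp(−0.0000241 × 250) = 0.99399
R(B5) = exp(−0.000235 × 250) = 0.94294
R(B6) = exp(−0.000838 × 250) = 0.81099
Series (B1 and B2): 0.87810 × 0.73345 = 0.64404
Parallel (B3 and B4): 1 − (1 − 0.83298)(1 − 0.99399) = 0.99900
Parallel (B5 and B6): 1 − (1 − 0.94294)(1 − 0.81099) = 0.98922
Series ([0.99900] and [0.98922]): 0.99900 × 0.98922 = 0.98823
Parallel ([0.64404] and [0.98823]): 1 − (1 − 0.64404)(1 − 0.98823) = 0.996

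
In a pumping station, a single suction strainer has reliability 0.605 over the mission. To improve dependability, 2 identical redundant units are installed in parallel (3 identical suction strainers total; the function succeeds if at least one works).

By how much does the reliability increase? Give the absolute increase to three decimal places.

R_before = 0.605
R_after = 1 − (1 − 0.605)^3 = 0.938
ΔR = 0.938 − 0.605 = 0.333

0.333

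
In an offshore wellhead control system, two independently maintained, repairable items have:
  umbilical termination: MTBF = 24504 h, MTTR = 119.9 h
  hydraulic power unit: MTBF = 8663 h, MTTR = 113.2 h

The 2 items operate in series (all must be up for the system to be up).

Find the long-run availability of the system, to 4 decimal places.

0.9823

A(umbilical termination) = MTBF/(MTBF+MTTR) = 24504/(24504+119.9) = 0.995131
A(hydraulic power unit) = MTBF/(MTBF+MTTR) = 8663/(8663+113.2) = 0.987101
Series availability: 0.995131 × 0.987101 = 0.9823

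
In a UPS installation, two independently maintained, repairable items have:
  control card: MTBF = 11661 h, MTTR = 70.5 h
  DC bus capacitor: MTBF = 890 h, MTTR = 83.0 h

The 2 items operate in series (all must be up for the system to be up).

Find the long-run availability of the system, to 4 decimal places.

0.9092

A(control card) = MTBF/(MTBF+MTTR) = 11661/(11661+70.5) = 0.993991
A(DC bus capacitor) = MTBF/(MTBF+MTTR) = 890/(890+83.0) = 0.914697
Series availability: 0.993991 × 0.914697 = 0.9092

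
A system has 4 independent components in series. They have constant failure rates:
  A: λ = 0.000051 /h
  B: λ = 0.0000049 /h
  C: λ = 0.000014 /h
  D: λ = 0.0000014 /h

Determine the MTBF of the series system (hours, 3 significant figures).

14000

Series of exponential components: λ_sys = Σ λ_i
λ_sys = 0.000051 + 0.0000049 + 0.000014 + 0.0000014 = 7.1300e-05 /h
MTBF = 1 / λ_sys = 14000 h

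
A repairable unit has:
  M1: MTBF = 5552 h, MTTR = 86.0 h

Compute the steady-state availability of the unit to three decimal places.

0.985

A(M1) = MTBF/(MTBF+MTTR) = 5552/(5552+86.0) = 0.985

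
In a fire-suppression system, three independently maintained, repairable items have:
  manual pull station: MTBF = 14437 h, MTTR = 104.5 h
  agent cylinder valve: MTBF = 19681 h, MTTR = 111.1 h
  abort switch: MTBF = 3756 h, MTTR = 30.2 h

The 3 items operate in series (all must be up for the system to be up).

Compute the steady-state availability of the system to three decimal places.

A(manual pull station) = MTBF/(MTBF+MTTR) = 14437/(14437+104.5) = 0.992814
A(agent cylinder valve) = MTBF/(MTBF+MTTR) = 19681/(19681+111.1) = 0.994387
A(abort switch) = MTBF/(MTBF+MTTR) = 3756/(3756+30.2) = 0.992024
Series availability: 0.992814 × 0.994387 × 0.992024 = 0.979

0.979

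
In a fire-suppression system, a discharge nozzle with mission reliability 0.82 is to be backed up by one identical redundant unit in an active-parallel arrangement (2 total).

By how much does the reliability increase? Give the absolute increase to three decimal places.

R_before = 0.82
R_after = 1 − (1 − 0.82)^2 = 0.968
ΔR = 0.968 − 0.82 = 0.148

0.148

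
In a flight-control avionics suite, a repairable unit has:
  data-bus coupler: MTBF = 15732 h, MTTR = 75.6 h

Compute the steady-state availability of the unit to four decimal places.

A(data-bus coupler) = MTBF/(MTBF+MTTR) = 15732/(15732+75.6) = 0.9952

0.9952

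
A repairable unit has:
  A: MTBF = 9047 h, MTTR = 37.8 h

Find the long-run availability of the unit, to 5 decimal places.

0.99584

A(A) = MTBF/(MTBF+MTTR) = 9047/(9047+37.8) = 0.99584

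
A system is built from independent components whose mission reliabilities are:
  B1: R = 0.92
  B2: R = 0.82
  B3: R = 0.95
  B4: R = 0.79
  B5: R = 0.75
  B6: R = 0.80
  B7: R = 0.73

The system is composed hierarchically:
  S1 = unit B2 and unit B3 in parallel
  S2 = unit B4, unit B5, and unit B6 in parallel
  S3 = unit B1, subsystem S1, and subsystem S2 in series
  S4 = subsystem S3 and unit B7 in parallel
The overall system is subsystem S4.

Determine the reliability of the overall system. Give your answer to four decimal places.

Parallel (B2 and B3): 1 − (1 − 0.820000)(1 − 0.950000) = 0.991000
Parallel (B4, B5, and B6): 1 − (1 − 0.790000)(1 − 0.750000)(1 − 0.800000) = 0.989500
Series (B1, [0.991000], and [0.989500]): 0.920000 × 0.991000 × 0.989500 = 0.902147
Parallel ([0.902147] and B7): 1 − (1 − 0.902147)(1 − 0.730000) = 0.9736

0.9736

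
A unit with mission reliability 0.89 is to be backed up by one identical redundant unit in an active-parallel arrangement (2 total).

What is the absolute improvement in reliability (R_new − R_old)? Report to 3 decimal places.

R_before = 0.89
R_after = 1 − (1 − 0.89)^2 = 0.988
ΔR = 0.988 − 0.89 = 0.098

0.098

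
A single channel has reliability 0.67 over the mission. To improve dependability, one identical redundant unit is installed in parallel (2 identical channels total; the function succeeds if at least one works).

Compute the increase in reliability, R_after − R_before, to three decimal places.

0.221

R_before = 0.67
R_after = 1 − (1 − 0.67)^2 = 0.891
ΔR = 0.891 − 0.67 = 0.221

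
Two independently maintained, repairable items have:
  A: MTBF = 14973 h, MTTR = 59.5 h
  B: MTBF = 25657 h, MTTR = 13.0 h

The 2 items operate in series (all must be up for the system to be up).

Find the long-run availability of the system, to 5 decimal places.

0.99554

A(A) = MTBF/(MTBF+MTTR) = 14973/(14973+59.5) = 0.996042
A(B) = MTBF/(MTBF+MTTR) = 25657/(25657+13.0) = 0.999494
Series availability: 0.996042 × 0.999494 = 0.99554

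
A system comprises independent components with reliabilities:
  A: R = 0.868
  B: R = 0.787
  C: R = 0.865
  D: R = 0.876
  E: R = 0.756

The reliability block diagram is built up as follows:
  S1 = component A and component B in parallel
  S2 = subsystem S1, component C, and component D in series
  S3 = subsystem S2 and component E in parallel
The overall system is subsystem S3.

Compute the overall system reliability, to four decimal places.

0.9357

Parallel (A and B): 1 − (1 − 0.868000)(1 − 0.787000) = 0.971884
Series ([0.971884], C, and D): 0.971884 × 0.865000 × 0.876000 = 0.736435
Parallel ([0.736435] and E): 1 − (1 − 0.736435)(1 − 0.756000) = 0.9357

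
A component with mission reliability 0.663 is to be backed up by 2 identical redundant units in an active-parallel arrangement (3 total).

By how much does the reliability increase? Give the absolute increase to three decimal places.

R_before = 0.663
R_after = 1 − (1 − 0.663)^3 = 0.962
ΔR = 0.962 − 0.663 = 0.299

0.299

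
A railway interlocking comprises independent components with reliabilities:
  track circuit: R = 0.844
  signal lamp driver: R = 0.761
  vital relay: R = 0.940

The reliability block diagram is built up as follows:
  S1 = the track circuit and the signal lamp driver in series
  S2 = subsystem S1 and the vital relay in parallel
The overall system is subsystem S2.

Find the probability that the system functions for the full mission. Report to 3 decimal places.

Series (track circuit and signal lamp driver): 0.84400 × 0.76100 = 0.64228
Parallel ([0.64228] and vital relay): 1 − (1 − 0.64228)(1 − 0.94000) = 0.979

0.979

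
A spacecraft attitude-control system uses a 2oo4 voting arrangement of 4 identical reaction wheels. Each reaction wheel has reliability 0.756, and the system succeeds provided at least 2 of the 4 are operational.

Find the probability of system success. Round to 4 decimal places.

R = Σ_{i=2}^{4} C(4,i) p^i (1−p)^{4−i} with p = 0.756
C(4,2)·0.756^2·0.244^2 = 0.204162
C(4,3)·0.756^3·0.244^1 = 0.421711
C(4,4)·0.756^4·0.244^0 = 0.326653
Sum = 0.9525

0.9525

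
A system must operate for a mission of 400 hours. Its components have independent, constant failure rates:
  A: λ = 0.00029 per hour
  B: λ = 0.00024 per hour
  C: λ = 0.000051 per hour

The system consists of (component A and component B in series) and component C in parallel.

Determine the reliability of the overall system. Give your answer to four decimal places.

0.9961

R(A) = exp(−0.00029 × 400) = 0.890475
R(B) = exp(−0.00024 × 400) = 0.908464
R(C) = exp(−0.000051 × 400) = 0.979807
Series (A and B): 0.890475 × 0.908464 = 0.808964
Parallel ([0.808964] and C): 1 − (1 − 0.808964)(1 − 0.979807) = 0.9961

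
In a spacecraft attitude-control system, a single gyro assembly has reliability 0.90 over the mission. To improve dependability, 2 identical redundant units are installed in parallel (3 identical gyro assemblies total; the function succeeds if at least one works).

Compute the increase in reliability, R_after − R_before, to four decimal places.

R_before = 0.90
R_after = 1 − (1 − 0.90)^3 = 0.9990
ΔR = 0.9990 − 0.90 = 0.0990

0.0990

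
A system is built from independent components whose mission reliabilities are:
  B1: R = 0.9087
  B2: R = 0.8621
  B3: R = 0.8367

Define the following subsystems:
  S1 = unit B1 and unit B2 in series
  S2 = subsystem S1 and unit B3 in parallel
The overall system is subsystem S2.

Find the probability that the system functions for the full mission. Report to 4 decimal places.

Series (B1 and B2): 0.908700 × 0.862100 = 0.783390
Parallel ([0.783390] and B3): 1 − (1 − 0.783390)(1 − 0.836700) = 0.9646

0.9646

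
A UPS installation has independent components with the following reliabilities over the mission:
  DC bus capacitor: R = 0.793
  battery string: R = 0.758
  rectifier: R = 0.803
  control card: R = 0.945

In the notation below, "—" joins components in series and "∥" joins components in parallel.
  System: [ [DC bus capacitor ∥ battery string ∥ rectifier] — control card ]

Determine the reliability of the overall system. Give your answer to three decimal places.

Parallel (DC bus capacitor, battery string, and rectifier): 1 − (1 − 0.79300)(1 − 0.75800)(1 − 0.80300) = 0.99013
Series ([0.99013] and control card): 0.99013 × 0.94500 = 0.936

0.936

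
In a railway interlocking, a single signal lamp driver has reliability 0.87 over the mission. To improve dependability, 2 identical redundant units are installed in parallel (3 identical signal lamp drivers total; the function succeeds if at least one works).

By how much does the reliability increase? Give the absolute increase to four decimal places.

R_before = 0.87
R_after = 1 − (1 − 0.87)^3 = 0.9978
ΔR = 0.9978 − 0.87 = 0.1278

0.1278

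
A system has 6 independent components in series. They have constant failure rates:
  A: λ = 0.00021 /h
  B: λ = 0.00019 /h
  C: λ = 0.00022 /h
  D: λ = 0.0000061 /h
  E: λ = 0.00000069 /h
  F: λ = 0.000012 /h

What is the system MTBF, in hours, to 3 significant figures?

Series of exponential components: λ_sys = Σ λ_i
λ_sys = 0.00021 + 0.00019 + 0.00022 + 0.0000061 + 0.00000069 + 0.000012 = 6.3879e-04 /h
MTBF = 1 / λ_sys = 1570 h

1570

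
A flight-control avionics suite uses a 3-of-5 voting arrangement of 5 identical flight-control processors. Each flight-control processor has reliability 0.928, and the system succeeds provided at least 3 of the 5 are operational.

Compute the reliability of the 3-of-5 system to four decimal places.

0.9967

R = Σ_{i=3}^{5} C(5,i) p^i (1−p)^{5−i} with p = 0.928
C(5,3)·0.928^3·0.072^2 = 0.041429
C(5,4)·0.928^4·0.072^1 = 0.266990
C(5,5)·0.928^5·0.072^0 = 0.688240
Sum = 0.9967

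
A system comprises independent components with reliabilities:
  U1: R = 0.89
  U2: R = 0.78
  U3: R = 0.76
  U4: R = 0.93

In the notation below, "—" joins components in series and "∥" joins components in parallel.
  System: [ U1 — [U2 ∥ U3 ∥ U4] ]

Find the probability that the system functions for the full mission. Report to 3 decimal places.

Parallel (U2, U3, and U4): 1 − (1 − 0.78000)(1 − 0.76000)(1 − 0.93000) = 0.99630
Series (U1 and [0.99630]): 0.89000 × 0.99630 = 0.887

0.887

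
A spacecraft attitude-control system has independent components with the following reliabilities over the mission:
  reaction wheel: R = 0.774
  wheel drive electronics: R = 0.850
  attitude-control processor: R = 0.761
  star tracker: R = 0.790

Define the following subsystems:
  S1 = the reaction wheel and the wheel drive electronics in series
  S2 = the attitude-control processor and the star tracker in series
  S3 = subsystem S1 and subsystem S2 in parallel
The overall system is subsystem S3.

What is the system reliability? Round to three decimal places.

Series (reaction wheel and wheel drive electronics): 0.77400 × 0.85000 = 0.65790
Series (attitude-control processor and star tracker): 0.76100 × 0.79000 = 0.60119
Parallel ([0.65790] and [0.60119]): 1 − (1 − 0.65790)(1 − 0.60119) = 0.864

0.864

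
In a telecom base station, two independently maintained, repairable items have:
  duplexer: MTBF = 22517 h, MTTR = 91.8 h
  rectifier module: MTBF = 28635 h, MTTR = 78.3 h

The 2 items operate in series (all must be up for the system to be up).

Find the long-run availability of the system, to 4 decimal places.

A(duplexer) = MTBF/(MTBF+MTTR) = 22517/(22517+91.8) = 0.995940
A(rectifier module) = MTBF/(MTBF+MTTR) = 28635/(28635+78.3) = 0.997273
Series availability: 0.995940 × 0.997273 = 0.9932

0.9932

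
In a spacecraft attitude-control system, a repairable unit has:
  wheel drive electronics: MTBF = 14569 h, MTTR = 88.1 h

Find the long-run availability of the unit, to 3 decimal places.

A(wheel drive electronics) = MTBF/(MTBF+MTTR) = 14569/(14569+88.1) = 0.994

0.994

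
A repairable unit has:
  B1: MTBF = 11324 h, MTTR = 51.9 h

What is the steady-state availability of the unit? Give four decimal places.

0.9954

A(B1) = MTBF/(MTBF+MTTR) = 11324/(11324+51.9) = 0.9954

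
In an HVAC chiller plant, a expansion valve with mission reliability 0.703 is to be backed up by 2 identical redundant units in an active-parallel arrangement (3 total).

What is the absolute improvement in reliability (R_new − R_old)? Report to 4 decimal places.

0.2708

R_before = 0.703
R_after = 1 − (1 − 0.703)^3 = 0.9738
ΔR = 0.9738 − 0.703 = 0.2708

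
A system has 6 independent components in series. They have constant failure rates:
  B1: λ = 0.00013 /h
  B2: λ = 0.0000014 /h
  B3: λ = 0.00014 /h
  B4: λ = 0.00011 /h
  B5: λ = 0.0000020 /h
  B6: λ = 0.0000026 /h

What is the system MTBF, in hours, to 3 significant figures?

Series of exponential components: λ_sys = Σ λ_i
λ_sys = 0.00013 + 0.0000014 + 0.00014 + 0.00011 + 0.0000020 + 0.0000026 = 3.8600e-04 /h
MTBF = 1 / λ_sys = 2590 h

2590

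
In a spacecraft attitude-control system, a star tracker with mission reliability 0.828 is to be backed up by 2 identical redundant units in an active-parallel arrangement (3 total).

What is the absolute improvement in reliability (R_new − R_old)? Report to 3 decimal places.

R_before = 0.828
R_after = 1 − (1 − 0.828)^3 = 0.995
ΔR = 0.995 − 0.828 = 0.167

0.167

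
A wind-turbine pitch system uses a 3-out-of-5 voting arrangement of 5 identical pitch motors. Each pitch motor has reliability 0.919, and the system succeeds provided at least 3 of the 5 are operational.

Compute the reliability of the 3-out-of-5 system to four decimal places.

0.9953

R = Σ_{i=3}^{5} C(5,i) p^i (1−p)^{5−i} with p = 0.919
C(5,3)·0.919^3·0.081^2 = 0.050923
C(5,4)·0.919^4·0.081^1 = 0.288880
C(5,5)·0.919^5·0.081^0 = 0.655507
Sum = 0.9953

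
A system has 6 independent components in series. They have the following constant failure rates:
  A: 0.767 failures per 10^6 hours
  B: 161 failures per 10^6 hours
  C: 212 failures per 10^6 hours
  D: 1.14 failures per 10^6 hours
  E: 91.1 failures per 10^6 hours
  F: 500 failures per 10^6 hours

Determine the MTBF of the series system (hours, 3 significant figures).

1040

Series of exponential components: λ_sys = Σ λ_i
λ_sys = 0.000000767 + 0.000161 + 0.000212 + 0.00000114 + 0.0000911 + 0.000500 = 9.6601e-04 /h
MTBF = 1 / λ_sys = 1040 h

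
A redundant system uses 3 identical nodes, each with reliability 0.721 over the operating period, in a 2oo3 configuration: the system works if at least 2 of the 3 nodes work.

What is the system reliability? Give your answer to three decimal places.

R = Σ_{i=2}^{3} C(3,i) p^i (1−p)^{3−i} with p = 0.721
C(3,2)·0.721^2·0.279^1 = 0.43511
C(3,3)·0.721^3·0.279^0 = 0.37481
Sum = 0.810

0.810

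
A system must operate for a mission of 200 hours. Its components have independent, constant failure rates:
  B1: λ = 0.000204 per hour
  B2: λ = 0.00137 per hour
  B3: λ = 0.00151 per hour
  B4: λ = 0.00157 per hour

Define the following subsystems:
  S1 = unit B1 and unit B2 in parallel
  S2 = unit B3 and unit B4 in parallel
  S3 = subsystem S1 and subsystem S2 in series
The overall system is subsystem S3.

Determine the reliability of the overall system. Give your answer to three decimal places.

R(B1) = exp(−0.000204 × 200) = 0.96002
R(B2) = exp(−0.00137 × 200) = 0.76033
R(B3) = exp(−0.00151 × 200) = 0.73934
R(B4) = exp(−0.00157 × 200) = 0.73052
Parallel (B1 and B2): 1 − (1 − 0.96002)(1 − 0.76033) = 0.99042
Parallel (B3 and B4): 1 − (1 − 0.73934)(1 − 0.73052) = 0.92976
Series ([0.99042] and [0.92976]): 0.99042 × 0.92976 = 0.921

0.921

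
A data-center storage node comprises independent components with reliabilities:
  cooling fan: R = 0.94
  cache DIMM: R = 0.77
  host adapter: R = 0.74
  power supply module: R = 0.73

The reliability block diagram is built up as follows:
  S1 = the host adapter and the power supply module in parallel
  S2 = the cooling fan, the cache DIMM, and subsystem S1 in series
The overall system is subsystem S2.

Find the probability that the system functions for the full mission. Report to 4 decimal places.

0.6730

Parallel (host adapter and power supply module): 1 − (1 − 0.740000)(1 − 0.730000) = 0.929800
Series (cooling fan, cache DIMM, and [0.929800]): 0.940000 × 0.770000 × 0.929800 = 0.6730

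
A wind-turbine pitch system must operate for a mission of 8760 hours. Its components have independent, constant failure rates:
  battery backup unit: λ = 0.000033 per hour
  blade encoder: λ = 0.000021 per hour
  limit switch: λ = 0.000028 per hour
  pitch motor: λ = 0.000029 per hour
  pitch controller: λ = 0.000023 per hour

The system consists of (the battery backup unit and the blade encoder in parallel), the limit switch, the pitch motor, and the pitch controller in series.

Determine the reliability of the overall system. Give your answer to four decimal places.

0.4753

R(battery backup unit) = exp(−0.000033 × 8760) = 0.748952
R(blade encoder) = exp(−0.000021 × 8760) = 0.831969
R(limit switch) = exp(−0.000028 × 8760) = 0.782485
R(pitch motor) = exp(−0.000029 × 8760) = 0.775661
R(pitch controller) = exp(−0.000023 × 8760) = 0.817520
Parallel (battery backup unit and blade encoder): 1 − (1 − 0.748952)(1 − 0.831969) = 0.957816
Series ([0.957816], limit switch, pitch motor, and pitch controller): 0.957816 × 0.782485 × 0.775661 × 0.817520 = 0.4753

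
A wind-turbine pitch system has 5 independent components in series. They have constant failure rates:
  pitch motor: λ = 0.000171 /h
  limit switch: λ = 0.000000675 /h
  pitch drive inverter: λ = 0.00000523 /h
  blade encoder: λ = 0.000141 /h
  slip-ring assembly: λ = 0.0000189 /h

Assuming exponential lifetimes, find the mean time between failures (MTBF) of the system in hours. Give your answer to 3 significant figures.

Series of exponential components: λ_sys = Σ λ_i
λ_sys = 0.000171 + 0.000000675 + 0.00000523 + 0.000141 + 0.0000189 = 3.3681e-04 /h
MTBF = 1 / λ_sys = 2970 h

2970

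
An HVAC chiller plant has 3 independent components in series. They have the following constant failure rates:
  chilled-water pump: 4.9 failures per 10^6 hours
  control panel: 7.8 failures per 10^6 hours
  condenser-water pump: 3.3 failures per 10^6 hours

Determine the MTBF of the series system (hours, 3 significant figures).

62500

Series of exponential components: λ_sys = Σ λ_i
λ_sys = 0.0000049 + 0.0000078 + 0.0000033 = 1.6000e-05 /h
MTBF = 1 / λ_sys = 62500 h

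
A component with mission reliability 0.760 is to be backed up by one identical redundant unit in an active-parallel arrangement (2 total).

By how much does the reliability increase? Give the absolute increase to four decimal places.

R_before = 0.760
R_after = 1 − (1 − 0.760)^2 = 0.9424
ΔR = 0.9424 − 0.760 = 0.1824

0.1824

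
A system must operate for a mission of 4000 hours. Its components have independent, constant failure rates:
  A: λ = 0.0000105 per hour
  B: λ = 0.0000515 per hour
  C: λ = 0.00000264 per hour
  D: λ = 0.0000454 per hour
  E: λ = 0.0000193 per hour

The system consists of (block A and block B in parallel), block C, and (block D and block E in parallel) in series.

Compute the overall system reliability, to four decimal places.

R(A) = exp(−0.0000105 × 4000) = 0.958870
R(B) = exp(−0.0000515 × 4000) = 0.813833
R(C) = exp(−0.00000264 × 4000) = 0.989496
R(D) = exp(−0.0000454 × 4000) = 0.833935
R(E) = exp(−0.0000193 × 4000) = 0.925705
Parallel (A and B): 1 − (1 − 0.958870)(1 − 0.813833) = 0.992343
Parallel (D and E): 1 − (1 − 0.833935)(1 − 0.925705) = 0.987662
Series ([0.992343], C, and [0.987662]): 0.992343 × 0.989496 × 0.987662 = 0.9698

0.9698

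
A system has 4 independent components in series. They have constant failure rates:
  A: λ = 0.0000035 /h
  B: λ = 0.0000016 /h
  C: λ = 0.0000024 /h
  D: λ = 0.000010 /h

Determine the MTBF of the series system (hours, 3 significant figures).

Series of exponential components: λ_sys = Σ λ_i
λ_sys = 0.0000035 + 0.0000016 + 0.0000024 + 0.000010 = 1.7500e-05 /h
MTBF = 1 / λ_sys = 57100 h

57100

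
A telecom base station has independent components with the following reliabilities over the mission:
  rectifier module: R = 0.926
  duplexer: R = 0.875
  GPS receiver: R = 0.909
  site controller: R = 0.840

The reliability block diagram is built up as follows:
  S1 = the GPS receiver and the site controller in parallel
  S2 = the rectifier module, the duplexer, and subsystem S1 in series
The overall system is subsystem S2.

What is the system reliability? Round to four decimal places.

0.7985

Parallel (GPS receiver and site controller): 1 − (1 − 0.909000)(1 − 0.840000) = 0.985440
Series (rectifier module, duplexer, and [0.985440]): 0.926000 × 0.875000 × 0.985440 = 0.7985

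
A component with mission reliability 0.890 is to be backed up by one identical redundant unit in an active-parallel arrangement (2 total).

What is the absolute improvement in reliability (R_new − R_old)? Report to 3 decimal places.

0.098

R_before = 0.890
R_after = 1 − (1 − 0.890)^2 = 0.988
ΔR = 0.988 − 0.890 = 0.098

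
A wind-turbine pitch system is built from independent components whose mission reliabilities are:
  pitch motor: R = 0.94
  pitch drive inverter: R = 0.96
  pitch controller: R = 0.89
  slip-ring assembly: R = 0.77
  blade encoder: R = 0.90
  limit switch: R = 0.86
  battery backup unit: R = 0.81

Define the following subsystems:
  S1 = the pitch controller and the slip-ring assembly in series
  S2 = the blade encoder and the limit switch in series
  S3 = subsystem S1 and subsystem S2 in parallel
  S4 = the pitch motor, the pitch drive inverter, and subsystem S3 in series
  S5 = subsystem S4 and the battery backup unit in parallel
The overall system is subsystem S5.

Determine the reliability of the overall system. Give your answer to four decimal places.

Series (pitch controller and slip-ring assembly): 0.890000 × 0.770000 = 0.685300
Series (blade encoder and limit switch): 0.900000 × 0.860000 = 0.774000
Parallel ([0.685300] and [0.774000]): 1 − (1 − 0.685300)(1 − 0.774000) = 0.928878
Series (pitch motor, pitch drive inverter, and [0.928878]): 0.940000 × 0.960000 × 0.928878 = 0.838220
Parallel ([0.838220] and battery backup unit): 1 − (1 − 0.838220)(1 − 0.810000) = 0.9693

0.9693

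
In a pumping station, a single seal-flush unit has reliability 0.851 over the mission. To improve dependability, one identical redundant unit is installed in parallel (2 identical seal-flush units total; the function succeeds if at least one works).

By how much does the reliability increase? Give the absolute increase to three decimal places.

0.127

R_before = 0.851
R_after = 1 − (1 − 0.851)^2 = 0.978
ΔR = 0.978 − 0.851 = 0.127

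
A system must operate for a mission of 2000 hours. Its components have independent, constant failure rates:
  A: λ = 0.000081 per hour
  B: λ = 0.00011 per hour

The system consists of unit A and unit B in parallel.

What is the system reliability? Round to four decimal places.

0.9705

R(A) = exp(−0.000081 × 2000) = 0.850441
R(B) = exp(−0.00011 × 2000) = 0.802519
Parallel (A and B): 1 − (1 − 0.850441)(1 − 0.802519) = 0.9705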